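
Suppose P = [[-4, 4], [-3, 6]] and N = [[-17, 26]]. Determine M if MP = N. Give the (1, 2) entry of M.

Right-multiplying both sides by P⁻¹ gives M = NP⁻¹.
det P = -12; the adjugate gives P⁻¹ = [[-1/2, 1/3], [-1/4, 1/3]].
M = NP⁻¹ = [[-17, 26]] · [[-1/2, 1/3], [-1/4, 1/3]] = [[2, 3]].

3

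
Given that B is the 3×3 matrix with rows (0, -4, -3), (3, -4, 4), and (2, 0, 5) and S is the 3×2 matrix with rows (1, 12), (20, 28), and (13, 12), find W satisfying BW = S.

W = [[4, -4], [-1, -6], [1, 4]]

B is on the left of W, so left-multiply by B⁻¹: W = B⁻¹S.
det B = 4, so B⁻¹ = [[-5, 5, -7], [-7/4, 3/2, -9/4], [2, -2, 3]].
W = B⁻¹S = [[-5, 5, -7], [-7/4, 3/2, -9/4], [2, -2, 3]] · [[1, 12], [20, 28], [13, 12]] = [[4, -4], [-1, -6], [1, 4]].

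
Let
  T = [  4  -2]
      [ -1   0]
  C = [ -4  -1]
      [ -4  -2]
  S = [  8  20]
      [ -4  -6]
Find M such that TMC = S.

Isolating M: multiply by T⁻¹ from the left and C⁻¹ from the right, so M = T⁻¹SC⁻¹.
det T = -2; the adjugate gives T⁻¹ = [[0, -1], [-1/2, -2]].
det C = 4, so C⁻¹ = [[-1/2, 1/4], [1, -1]].
T⁻¹S = [[4, 6], [4, 2]].
M = (T⁻¹S)C⁻¹ = [[4, -5], [0, -1]].

M = [[4, -5], [0, -1]]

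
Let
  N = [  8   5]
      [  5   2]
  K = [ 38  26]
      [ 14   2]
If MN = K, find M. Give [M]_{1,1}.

N is on the right of M, so right-multiply by N⁻¹: M = KN⁻¹.
det N = -9, so N⁻¹ = [[-2/9, 5/9], [5/9, -8/9]].
M = KN⁻¹ = [[38, 26], [14, 2]] · [[-2/9, 5/9], [5/9, -8/9]] = [[6, -2], [-2, 6]].

6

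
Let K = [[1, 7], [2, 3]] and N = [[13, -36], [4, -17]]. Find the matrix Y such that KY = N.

Left-multiplying both sides by K⁻¹ gives Y = K⁻¹N.
det K = -11, so K⁻¹ = [[-3/11, 7/11], [2/11, -1/11]].
Y = K⁻¹N = [[-3/11, 7/11], [2/11, -1/11]] · [[13, -36], [4, -17]] = [[-1, -1], [2, -5]].

Y = [[-1, -1], [2, -5]]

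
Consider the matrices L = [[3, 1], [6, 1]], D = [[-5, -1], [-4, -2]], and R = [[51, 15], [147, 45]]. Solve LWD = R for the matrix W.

W = L⁻¹RD⁻¹ (apply L⁻¹ on the left and D⁻¹ on the right).
L has determinant -3; L⁻¹ = [[-1/3, 1/3], [2, -1]].
D has determinant 6; D⁻¹ = [[-1/3, 1/6], [2/3, -5/6]].
L⁻¹R = [[32, 10], [-45, -15]].
W = (L⁻¹R)D⁻¹ = [[-4, -3], [5, 5]].

W = [[-4, -3], [5, 5]]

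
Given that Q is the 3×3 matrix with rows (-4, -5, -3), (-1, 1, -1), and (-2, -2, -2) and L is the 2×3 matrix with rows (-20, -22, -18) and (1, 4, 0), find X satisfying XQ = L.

Since Q sits to the right of X, X = LQ⁻¹.
det Q = 4, so Q⁻¹ = [[-1, -1, 2], [0, 1/2, -1/4], [1, 1/2, -9/4]].
X = LQ⁻¹ = [[-20, -22, -18], [1, 4, 0]] · [[-1, -1, 2], [0, 1/2, -1/4], [1, 1/2, -9/4]] = [[2, 0, 6], [-1, 1, 1]].

X = [[2, 0, 6], [-1, 1, 1]]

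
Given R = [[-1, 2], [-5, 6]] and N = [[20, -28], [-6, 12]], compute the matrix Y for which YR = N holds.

Y = [[-5, -3], [6, 0]]

Since R sits to the right of Y, Y = NR⁻¹.
det R = 4, so R⁻¹ = [[3/2, -1/2], [5/4, -1/4]].
Y = NR⁻¹ = [[20, -28], [-6, 12]] · [[3/2, -1/2], [5/4, -1/4]] = [[-5, -3], [6, 0]].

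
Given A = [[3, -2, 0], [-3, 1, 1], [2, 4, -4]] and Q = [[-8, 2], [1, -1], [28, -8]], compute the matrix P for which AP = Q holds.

P = [[0, -2], [4, -4], [-3, -3]]

Left-multiplying both sides by A⁻¹ gives P = A⁻¹Q.
det A = -4, so A⁻¹ = [[2, 2, 1/2], [5/2, 3, 3/4], [7/2, 4, 3/4]].
P = A⁻¹Q = [[2, 2, 1/2], [5/2, 3, 3/4], [7/2, 4, 3/4]] · [[-8, 2], [1, -1], [28, -8]] = [[0, -2], [4, -4], [-3, -3]].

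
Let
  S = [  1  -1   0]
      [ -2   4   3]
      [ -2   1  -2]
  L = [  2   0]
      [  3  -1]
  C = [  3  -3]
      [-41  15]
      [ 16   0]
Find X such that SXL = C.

X = S⁻¹CL⁻¹ (apply S⁻¹ on the left and L⁻¹ on the right).
det S = -1; the adjugate gives S⁻¹ = [[11, 2, 3], [10, 2, 3], [-6, -1, -2]].
det L = -2; the adjugate gives L⁻¹ = [[1/2, 0], [3/2, -1]].
S⁻¹C = [[-1, -3], [-4, 0], [-9, 3]].
X = (S⁻¹C)L⁻¹ = [[-5, 3], [-2, 0], [0, -3]].

X = [[-5, 3], [-2, 0], [0, -3]]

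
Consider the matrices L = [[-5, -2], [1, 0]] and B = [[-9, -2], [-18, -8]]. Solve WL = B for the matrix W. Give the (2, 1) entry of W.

Since L sits to the right of W, W = BL⁻¹.
det L = 2; the adjugate gives L⁻¹ = [[0, 1], [-1/2, -5/2]].
W = BL⁻¹ = [[-9, -2], [-18, -8]] · [[0, 1], [-1/2, -5/2]] = [[1, -4], [4, 2]].

4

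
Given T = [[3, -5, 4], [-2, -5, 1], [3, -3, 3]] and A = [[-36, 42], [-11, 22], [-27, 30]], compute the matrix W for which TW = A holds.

W = [[-2, 4], [2, -6], [-5, 0]]

Since T multiplies W on the left, W = T⁻¹A.
det T = 3, so T⁻¹ = [[-4, 1, 5], [3, -1, -11/3], [7, -2, -25/3]].
W = T⁻¹A = [[-4, 1, 5], [3, -1, -11/3], [7, -2, -25/3]] · [[-36, 42], [-11, 22], [-27, 30]] = [[-2, 4], [2, -6], [-5, 0]].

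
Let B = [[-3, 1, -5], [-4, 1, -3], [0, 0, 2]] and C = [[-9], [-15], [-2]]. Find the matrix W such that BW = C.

B is on the left of W, so left-multiply by B⁻¹: W = B⁻¹C.
det B = 2, so B⁻¹ = [[1, -1, 1], [4, -3, 11/2], [0, 0, 1/2]].
W = B⁻¹C = [[1, -1, 1], [4, -3, 11/2], [0, 0, 1/2]] · [[-9], [-15], [-2]] = [[4], [-2], [-1]].

W = [[4], [-2], [-1]]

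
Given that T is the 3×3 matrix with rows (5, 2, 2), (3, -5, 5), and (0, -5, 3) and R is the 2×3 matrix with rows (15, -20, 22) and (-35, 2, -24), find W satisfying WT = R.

W = [[0, 5, -1], [-4, -5, 3]]

T is on the right of W, so right-multiply by T⁻¹: W = RT⁻¹.
det T = 2; the adjugate gives T⁻¹ = [[5, -8, 10], [-9/2, 15/2, -19/2], [-15/2, 25/2, -31/2]].
W = RT⁻¹ = [[15, -20, 22], [-35, 2, -24]] · [[5, -8, 10], [-9/2, 15/2, -19/2], [-15/2, 25/2, -31/2]] = [[0, 5, -1], [-4, -5, 3]].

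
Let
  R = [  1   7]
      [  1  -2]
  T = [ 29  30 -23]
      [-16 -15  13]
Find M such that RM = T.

R is on the left of M, so left-multiply by R⁻¹: M = R⁻¹T.
det R = -9; the adjugate gives R⁻¹ = [[2/9, 7/9], [1/9, -1/9]].
M = R⁻¹T = [[2/9, 7/9], [1/9, -1/9]] · [[29, 30, -23], [-16, -15, 13]] = [[-6, -5, 5], [5, 5, -4]].

M = [[-6, -5, 5], [5, 5, -4]]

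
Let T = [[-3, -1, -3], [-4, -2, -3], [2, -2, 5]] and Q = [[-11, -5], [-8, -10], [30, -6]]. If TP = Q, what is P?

P = [[1, 6], [-4, -1], [4, -4]]

Since T multiplies P on the left, P = T⁻¹Q.
det T = -2; the adjugate gives T⁻¹ = [[8, -11/2, 3/2], [-7, 9/2, -3/2], [-6, 4, -1]].
P = T⁻¹Q = [[8, -11/2, 3/2], [-7, 9/2, -3/2], [-6, 4, -1]] · [[-11, -5], [-8, -10], [30, -6]] = [[1, 6], [-4, -1], [4, -4]].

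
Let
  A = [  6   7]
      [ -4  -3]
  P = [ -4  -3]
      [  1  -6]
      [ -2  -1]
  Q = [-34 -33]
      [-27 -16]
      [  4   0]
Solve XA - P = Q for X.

X = [[-3, 5], [-1, 5], [-1, -2]]

XA = Q + P = [[-38, -36], [-26, -22], [2, -1]].
A is on the right of X, so right-multiply by A⁻¹: X = (Q + P)A⁻¹.
det A = 10; the adjugate gives A⁻¹ = [[-3/10, -7/10], [2/5, 3/5]].
X = (Q + P)A⁻¹ = [[-3, 5], [-1, 5], [-1, -2]].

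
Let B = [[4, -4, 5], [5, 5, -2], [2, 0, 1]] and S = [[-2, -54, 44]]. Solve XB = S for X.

Right-multiplying both sides by B⁻¹ gives X = SB⁻¹.
det B = 6, so B⁻¹ = [[5/6, 2/3, -17/6], [-3/2, -1, 11/2], [-5/3, -4/3, 20/3]].
X = SB⁻¹ = [[-2, -54, 44]] · [[5/6, 2/3, -17/6], [-3/2, -1, 11/2], [-5/3, -4/3, 20/3]] = [[6, -6, 2]].

X = [[6, -6, 2]]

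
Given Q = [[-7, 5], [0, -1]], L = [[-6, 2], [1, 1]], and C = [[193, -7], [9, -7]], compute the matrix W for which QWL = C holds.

W = [[5, -4], [2, 3]]

W = Q⁻¹CL⁻¹ (apply Q⁻¹ on the left and L⁻¹ on the right).
det Q = 7, so Q⁻¹ = [[-1/7, -5/7], [0, -1]].
det L = -8, so L⁻¹ = [[-1/8, 1/4], [1/8, 3/4]].
Q⁻¹C = [[-34, 6], [-9, 7]].
W = (Q⁻¹C)L⁻¹ = [[5, -4], [2, 3]].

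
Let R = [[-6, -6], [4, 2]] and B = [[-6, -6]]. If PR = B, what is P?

P = [[1, 0]]

R is on the right of P, so right-multiply by R⁻¹: P = BR⁻¹.
det R = 12, so R⁻¹ = [[1/6, 1/2], [-1/3, -1/2]].
P = BR⁻¹ = [[-6, -6]] · [[1/6, 1/2], [-1/3, -1/2]] = [[1, 0]].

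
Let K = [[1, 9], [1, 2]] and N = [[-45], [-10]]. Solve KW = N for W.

W = [[0], [-5]]

Since K multiplies W on the left, W = K⁻¹N.
K has determinant -7; K⁻¹ = [[-2/7, 9/7], [1/7, -1/7]].
W = K⁻¹N = [[-2/7, 9/7], [1/7, -1/7]] · [[-45], [-10]] = [[0], [-5]].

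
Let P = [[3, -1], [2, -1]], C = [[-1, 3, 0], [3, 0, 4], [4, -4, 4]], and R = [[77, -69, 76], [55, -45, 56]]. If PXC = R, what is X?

X = [[-4, 2, 3], [-1, -4, 0]]

X = P⁻¹RC⁻¹ (apply P⁻¹ on the left and C⁻¹ on the right).
det P = -1; the adjugate gives P⁻¹ = [[1, -1], [2, -3]].
det C = -4, so C⁻¹ = [[-4, 3, -3], [-1, 1, -1], [3, -2, 9/4]].
P⁻¹R = [[22, -24, 20], [-11, -3, -16]].
X = (P⁻¹R)C⁻¹ = [[-4, 2, 3], [-1, -4, 0]].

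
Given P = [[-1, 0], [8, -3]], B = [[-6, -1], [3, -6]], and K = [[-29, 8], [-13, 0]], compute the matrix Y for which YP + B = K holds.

YP = K − B = [[-23, 9], [-16, 6]].
Since P sits to the right of Y, Y = (K − B)P⁻¹.
det P = 3; the adjugate gives P⁻¹ = [[-1, 0], [-8/3, -1/3]].
Y = (K − B)P⁻¹ = [[-1, -3], [0, -2]].

Y = [[-1, -3], [0, -2]]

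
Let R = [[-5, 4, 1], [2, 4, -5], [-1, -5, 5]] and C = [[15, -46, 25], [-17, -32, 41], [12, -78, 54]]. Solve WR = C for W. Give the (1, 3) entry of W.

R is on the right of W, so right-multiply by R⁻¹: W = CR⁻¹.
det R = -1; the adjugate gives R⁻¹ = [[5, 25, 24], [5, 24, 23], [6, 29, 28]].
W = CR⁻¹ = [[15, -46, 25], [-17, -32, 41], [12, -78, 54]] · [[5, 25, 24], [5, 24, 23], [6, 29, 28]] = [[-5, -4, 2], [1, -4, 4], [-6, -6, 6]].

2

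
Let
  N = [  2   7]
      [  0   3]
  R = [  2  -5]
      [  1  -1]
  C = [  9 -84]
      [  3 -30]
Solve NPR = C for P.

Isolating P: multiply by N⁻¹ from the left and R⁻¹ from the right, so P = N⁻¹CR⁻¹.
det N = 6, so N⁻¹ = [[1/2, -7/6], [0, 1/3]].
det R = 3; the adjugate gives R⁻¹ = [[-1/3, 5/3], [-1/3, 2/3]].
N⁻¹C = [[1, -7], [1, -10]].
P = (N⁻¹C)R⁻¹ = [[2, -3], [3, -5]].

P = [[2, -3], [3, -5]]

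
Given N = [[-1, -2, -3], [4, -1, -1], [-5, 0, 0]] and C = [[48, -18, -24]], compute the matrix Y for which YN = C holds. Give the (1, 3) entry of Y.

-6

N is on the right of Y, so right-multiply by N⁻¹: Y = CN⁻¹.
det N = 5, so N⁻¹ = [[0, 0, -1/5], [1, -3, -13/5], [-1, 2, 9/5]].
Y = CN⁻¹ = [[48, -18, -24]] · [[0, 0, -1/5], [1, -3, -13/5], [-1, 2, 9/5]] = [[6, 6, -6]].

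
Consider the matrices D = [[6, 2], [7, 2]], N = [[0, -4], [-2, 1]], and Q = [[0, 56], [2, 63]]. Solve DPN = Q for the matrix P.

P = [[-2, -1], [-1, 3]]

P = D⁻¹QN⁻¹ (apply D⁻¹ on the left and N⁻¹ on the right).
det D = -2; the adjugate gives D⁻¹ = [[-1, 1], [7/2, -3]].
det N = -8, so N⁻¹ = [[-1/8, -1/2], [-1/4, 0]].
D⁻¹Q = [[2, 7], [-6, 7]].
P = (D⁻¹Q)N⁻¹ = [[-2, -1], [-1, 3]].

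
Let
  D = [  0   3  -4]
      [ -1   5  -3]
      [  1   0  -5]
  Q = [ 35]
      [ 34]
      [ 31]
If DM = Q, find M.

M = [[6], [5], [-5]]

D is on the left of M, so left-multiply by D⁻¹: M = D⁻¹Q.
D has determinant -4; D⁻¹ = [[25/4, -15/4, -11/4], [2, -1, -1], [5/4, -3/4, -3/4]].
M = D⁻¹Q = [[25/4, -15/4, -11/4], [2, -1, -1], [5/4, -3/4, -3/4]] · [[35], [34], [31]] = [[6], [5], [-5]].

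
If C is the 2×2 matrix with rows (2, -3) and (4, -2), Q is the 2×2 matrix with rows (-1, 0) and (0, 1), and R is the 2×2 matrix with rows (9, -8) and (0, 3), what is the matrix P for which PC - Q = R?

P = [[2, 1], [-2, 1]]

PC = R + Q = [[8, -8], [0, 4]].
Right-multiplying both sides by C⁻¹ gives P = (R + Q)C⁻¹.
C has determinant 8; C⁻¹ = [[-1/4, 3/8], [-1/2, 1/4]].
P = (R + Q)C⁻¹ = [[2, 1], [-2, 1]].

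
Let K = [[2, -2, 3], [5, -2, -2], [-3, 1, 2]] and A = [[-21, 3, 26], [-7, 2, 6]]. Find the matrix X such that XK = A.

X = [[4, -4, 3], [0, 1, 4]]

Right-multiplying both sides by K⁻¹ gives X = AK⁻¹.
det K = 1, so K⁻¹ = [[-2, 7, 10], [-4, 13, 19], [-1, 4, 6]].
X = AK⁻¹ = [[-21, 3, 26], [-7, 2, 6]] · [[-2, 7, 10], [-4, 13, 19], [-1, 4, 6]] = [[4, -4, 3], [0, 1, 4]].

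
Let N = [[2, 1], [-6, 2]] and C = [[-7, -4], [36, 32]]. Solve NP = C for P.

N is on the left of P, so left-multiply by N⁻¹: P = N⁻¹C.
det N = 10, so N⁻¹ = [[1/5, -1/10], [3/5, 1/5]].
P = N⁻¹C = [[1/5, -1/10], [3/5, 1/5]] · [[-7, -4], [36, 32]] = [[-5, -4], [3, 4]].

P = [[-5, -4], [3, 4]]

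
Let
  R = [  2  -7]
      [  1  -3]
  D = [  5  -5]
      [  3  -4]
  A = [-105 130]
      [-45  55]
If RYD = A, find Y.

Y = R⁻¹AD⁻¹ (apply R⁻¹ on the left and D⁻¹ on the right).
det R = 1; the adjugate gives R⁻¹ = [[-3, 7], [-1, 2]].
D has determinant -5; D⁻¹ = [[4/5, -1], [3/5, -1]].
R⁻¹A = [[0, -5], [15, -20]].
Y = (R⁻¹A)D⁻¹ = [[-3, 5], [0, 5]].

Y = [[-3, 5], [0, 5]]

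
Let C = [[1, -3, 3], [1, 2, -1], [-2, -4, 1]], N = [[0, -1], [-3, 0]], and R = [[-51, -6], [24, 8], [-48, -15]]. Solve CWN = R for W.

W = C⁻¹RN⁻¹ (apply C⁻¹ on the left and N⁻¹ on the right).
C has determinant -5; C⁻¹ = [[2/5, 9/5, 3/5], [-1/5, -7/5, -4/5], [0, -2, -1]].
det N = -3, so N⁻¹ = [[0, -1/3], [-1, 0]].
C⁻¹R = [[-6, 3], [15, 2], [0, -1]].
W = (C⁻¹R)N⁻¹ = [[-3, 2], [-2, -5], [1, 0]].

W = [[-3, 2], [-2, -5], [1, 0]]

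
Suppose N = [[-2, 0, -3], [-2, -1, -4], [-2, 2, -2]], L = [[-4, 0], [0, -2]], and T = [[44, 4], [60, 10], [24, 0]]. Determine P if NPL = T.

P = [[1, -5], [1, -1], [3, 4]]

Left-multiply by N⁻¹ and right-multiply by L⁻¹: P = N⁻¹TL⁻¹.
det N = -2; the adjugate gives N⁻¹ = [[-5, 3, 3/2], [-2, 1, 1], [3, -2, -1]].
L has determinant 8; L⁻¹ = [[-1/4, 0], [0, -1/2]].
N⁻¹T = [[-4, 10], [-4, 2], [-12, -8]].
P = (N⁻¹T)L⁻¹ = [[1, -5], [1, -1], [3, 4]].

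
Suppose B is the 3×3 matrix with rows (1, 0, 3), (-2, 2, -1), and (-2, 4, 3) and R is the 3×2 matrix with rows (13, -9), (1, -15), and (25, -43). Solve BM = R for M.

B is on the left of M, so left-multiply by B⁻¹: M = B⁻¹R.
det B = -2, so B⁻¹ = [[-5, -6, 3], [-4, -9/2, 5/2], [2, 2, -1]].
M = B⁻¹R = [[-5, -6, 3], [-4, -9/2, 5/2], [2, 2, -1]] · [[13, -9], [1, -15], [25, -43]] = [[4, 6], [6, -4], [3, -5]].

M = [[4, 6], [6, -4], [3, -5]]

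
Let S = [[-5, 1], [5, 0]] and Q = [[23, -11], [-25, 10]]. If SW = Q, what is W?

S is on the left of W, so left-multiply by S⁻¹: W = S⁻¹Q.
det S = -5, so S⁻¹ = [[0, 1/5], [1, 1]].
W = S⁻¹Q = [[0, 1/5], [1, 1]] · [[23, -11], [-25, 10]] = [[-5, 2], [-2, -1]].

W = [[-5, 2], [-2, -1]]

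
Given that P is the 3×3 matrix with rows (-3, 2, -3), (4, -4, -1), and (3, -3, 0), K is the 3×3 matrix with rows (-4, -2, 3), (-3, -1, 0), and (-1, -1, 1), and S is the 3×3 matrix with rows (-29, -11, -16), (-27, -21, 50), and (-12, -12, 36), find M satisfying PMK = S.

Left-multiply by P⁻¹ and right-multiply by K⁻¹: M = P⁻¹SK⁻¹.
det P = 3, so P⁻¹ = [[-1, 3, -14/3], [-1, 3, -5], [0, -1, 4/3]].
det K = 4, so K⁻¹ = [[-1/4, -1/4, 3/4], [3/4, -1/4, -9/4], [1/2, -1/2, -1/2]].
P⁻¹S = [[4, 4, -2], [8, 8, -14], [11, 5, -2]].
M = (P⁻¹S)K⁻¹ = [[1, -1, -5], [-3, 3, -5], [0, -3, -2]].

M = [[1, -1, -5], [-3, 3, -5], [0, -3, -2]]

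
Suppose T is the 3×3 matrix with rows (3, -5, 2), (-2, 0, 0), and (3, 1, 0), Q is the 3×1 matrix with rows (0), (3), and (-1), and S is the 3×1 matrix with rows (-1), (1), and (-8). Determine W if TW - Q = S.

W = [[-2], [-3], [-5]]

TW = S + Q = [[-1], [4], [-9]].
Since T multiplies W on the left, W = T⁻¹(S + Q).
T has determinant -4; T⁻¹ = [[0, -1/2, 0], [0, 3/2, 1], [1/2, 9/2, 5/2]].
W = T⁻¹(S + Q) = [[-2], [-3], [-5]].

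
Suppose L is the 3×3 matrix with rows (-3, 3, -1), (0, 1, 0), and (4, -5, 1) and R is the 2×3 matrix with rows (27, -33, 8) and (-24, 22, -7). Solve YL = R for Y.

Y = [[-5, -3, 3], [4, -5, -3]]

Since L sits to the right of Y, Y = RL⁻¹.
det L = 1; the adjugate gives L⁻¹ = [[1, 2, 1], [0, 1, 0], [-4, -3, -3]].
Y = RL⁻¹ = [[27, -33, 8], [-24, 22, -7]] · [[1, 2, 1], [0, 1, 0], [-4, -3, -3]] = [[-5, -3, 3], [4, -5, -3]].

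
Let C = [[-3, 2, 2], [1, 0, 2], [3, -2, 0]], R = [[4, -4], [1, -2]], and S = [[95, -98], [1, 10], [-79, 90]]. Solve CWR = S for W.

W = [[-3, -3], [4, 1], [3, -4]]

Left-multiply by C⁻¹ and right-multiply by R⁻¹: W = C⁻¹SR⁻¹.
C has determinant -4; C⁻¹ = [[-1, 1, -1], [-3/2, 3/2, -2], [1/2, 0, 1/2]].
det R = -4, so R⁻¹ = [[1/2, -1], [1/4, -1]].
C⁻¹S = [[-15, 18], [17, -18], [8, -4]].
W = (C⁻¹S)R⁻¹ = [[-3, -3], [4, 1], [3, -4]].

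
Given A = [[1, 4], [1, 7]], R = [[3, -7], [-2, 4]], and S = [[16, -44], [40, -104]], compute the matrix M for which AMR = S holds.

M = A⁻¹SR⁻¹ (apply A⁻¹ on the left and R⁻¹ on the right).
det A = 3; the adjugate gives A⁻¹ = [[7/3, -4/3], [-1/3, 1/3]].
R has determinant -2; R⁻¹ = [[-2, -7/2], [-1, -3/2]].
A⁻¹S = [[-16, 36], [8, -20]].
M = (A⁻¹S)R⁻¹ = [[-4, 2], [4, 2]].

M = [[-4, 2], [4, 2]]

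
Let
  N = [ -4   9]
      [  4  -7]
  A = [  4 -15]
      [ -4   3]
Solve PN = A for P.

P = [[-4, -3], [-2, -3]]

Since N sits to the right of P, P = AN⁻¹.
det N = -8, so N⁻¹ = [[7/8, 9/8], [1/2, 1/2]].
P = AN⁻¹ = [[4, -15], [-4, 3]] · [[7/8, 9/8], [1/2, 1/2]] = [[-4, -3], [-2, -3]].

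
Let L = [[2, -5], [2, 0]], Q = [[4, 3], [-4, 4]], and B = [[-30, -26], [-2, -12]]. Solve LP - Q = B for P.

P = [[-3, -4], [4, 3]]

LP = B + Q = [[-26, -23], [-6, -8]].
L is on the left of P, so left-multiply by L⁻¹: P = L⁻¹(B + Q).
L has determinant 10; L⁻¹ = [[0, 1/2], [-1/5, 1/5]].
P = L⁻¹(B + Q) = [[-3, -4], [4, 3]].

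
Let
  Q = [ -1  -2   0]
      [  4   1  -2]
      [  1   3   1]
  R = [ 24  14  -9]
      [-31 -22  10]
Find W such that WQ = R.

W = [[-3, 5, 1], [5, -6, -2]]

Since Q sits to the right of W, W = RQ⁻¹.
det Q = 5; the adjugate gives Q⁻¹ = [[7/5, 2/5, 4/5], [-6/5, -1/5, -2/5], [11/5, 1/5, 7/5]].
W = RQ⁻¹ = [[24, 14, -9], [-31, -22, 10]] · [[7/5, 2/5, 4/5], [-6/5, -1/5, -2/5], [11/5, 1/5, 7/5]] = [[-3, 5, 1], [5, -6, -2]].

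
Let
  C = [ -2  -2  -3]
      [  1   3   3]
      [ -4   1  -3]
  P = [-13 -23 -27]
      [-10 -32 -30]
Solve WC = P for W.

W = [[4, -5, 0], [6, -6, -2]]

Right-multiplying both sides by C⁻¹ gives W = PC⁻¹.
det C = 3; the adjugate gives C⁻¹ = [[-4, -3, 1], [-3, -2, 1], [13/3, 10/3, -4/3]].
W = PC⁻¹ = [[-13, -23, -27], [-10, -32, -30]] · [[-4, -3, 1], [-3, -2, 1], [13/3, 10/3, -4/3]] = [[4, -5, 0], [6, -6, -2]].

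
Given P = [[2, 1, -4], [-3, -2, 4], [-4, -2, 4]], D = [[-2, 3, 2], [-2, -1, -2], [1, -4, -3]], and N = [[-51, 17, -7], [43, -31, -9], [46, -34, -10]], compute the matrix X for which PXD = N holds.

Left-multiply by P⁻¹ and right-multiply by D⁻¹: X = P⁻¹ND⁻¹.
det P = 4; the adjugate gives P⁻¹ = [[0, 1, -1], [-1, -2, 1], [-1/2, 0, -1/4]].
det D = 4, so D⁻¹ = [[-5/4, 1/4, -1], [-2, 1, -2], [9/4, -5/4, 2]].
P⁻¹N = [[-3, 3, 1], [11, 11, 15], [14, 0, 6]].
X = (P⁻¹N)D⁻¹ = [[0, 1, -1], [-2, -5, -3], [-4, -4, -2]].

X = [[0, 1, -1], [-2, -5, -3], [-4, -4, -2]]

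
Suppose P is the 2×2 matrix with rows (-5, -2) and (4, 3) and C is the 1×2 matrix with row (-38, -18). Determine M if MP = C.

Since P sits to the right of M, M = CP⁻¹.
P has determinant -7; P⁻¹ = [[-3/7, -2/7], [4/7, 5/7]].
M = CP⁻¹ = [[-38, -18]] · [[-3/7, -2/7], [4/7, 5/7]] = [[6, -2]].

M = [[6, -2]]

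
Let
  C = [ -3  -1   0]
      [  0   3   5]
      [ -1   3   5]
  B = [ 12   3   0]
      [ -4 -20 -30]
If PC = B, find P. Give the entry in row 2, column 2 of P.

-4

C is on the right of P, so right-multiply by C⁻¹: P = BC⁻¹.
C has determinant 5; C⁻¹ = [[0, 1, -1], [-1, -3, 3], [3/5, 2, -9/5]].
P = BC⁻¹ = [[12, 3, 0], [-4, -20, -30]] · [[0, 1, -1], [-1, -3, 3], [3/5, 2, -9/5]] = [[-3, 3, -3], [2, -4, -2]].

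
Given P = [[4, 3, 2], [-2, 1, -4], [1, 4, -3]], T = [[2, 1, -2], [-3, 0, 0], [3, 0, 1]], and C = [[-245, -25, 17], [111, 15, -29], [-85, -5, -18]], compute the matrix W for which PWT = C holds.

W = [[0, 4, -5], [-5, 2, -5], [-5, 5, 1]]

W = P⁻¹CT⁻¹ (apply P⁻¹ on the left and T⁻¹ on the right).
det P = 4, so P⁻¹ = [[13/4, 17/4, -7/2], [-5/2, -7/2, 3], [-9/4, -13/4, 5/2]].
det T = 3, so T⁻¹ = [[0, -1/3, 0], [1, 8/3, 2], [0, 1, 1]].
P⁻¹C = [[-27, 0, -5], [-31, -5, 5], [-22, -5, 11]].
W = (P⁻¹C)T⁻¹ = [[0, 4, -5], [-5, 2, -5], [-5, 5, 1]].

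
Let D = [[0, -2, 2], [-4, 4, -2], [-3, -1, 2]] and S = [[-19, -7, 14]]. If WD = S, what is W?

W = [[3, 1, 5]]

Since D sits to the right of W, W = SD⁻¹.
det D = 4; the adjugate gives D⁻¹ = [[3/2, 1/2, -1], [7/2, 3/2, -2], [4, 3/2, -2]].
W = SD⁻¹ = [[-19, -7, 14]] · [[3/2, 1/2, -1], [7/2, 3/2, -2], [4, 3/2, -2]] = [[3, 1, 5]].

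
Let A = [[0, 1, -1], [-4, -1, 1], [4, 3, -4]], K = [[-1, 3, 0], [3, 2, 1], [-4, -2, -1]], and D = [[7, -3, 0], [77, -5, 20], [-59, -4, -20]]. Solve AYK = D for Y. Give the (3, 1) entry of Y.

1

Y = A⁻¹DK⁻¹ (apply A⁻¹ on the left and K⁻¹ on the right).
det A = -4; the adjugate gives A⁻¹ = [[-1/4, -1/4, 0], [3, -1, -1], [2, -1, -1]].
K has determinant -3; K⁻¹ = [[0, -1, -1], [1/3, -1/3, -1/3], [-2/3, 14/3, 11/3]].
A⁻¹D = [[-21, 2, -5], [3, 0, 0], [-4, 3, 0]].
Y = (A⁻¹D)K⁻¹ = [[4, -3, 2], [0, -3, -3], [1, 3, 3]].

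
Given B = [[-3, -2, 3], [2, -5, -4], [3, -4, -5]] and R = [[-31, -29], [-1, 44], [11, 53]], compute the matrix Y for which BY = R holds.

Left-multiplying both sides by B⁻¹ gives Y = B⁻¹R.
det B = -2, so B⁻¹ = [[-9/2, 11, -23/2], [1, -3, 3], [-7/2, 9, -19/2]].
Y = B⁻¹R = [[-9/2, 11, -23/2], [1, -3, 3], [-7/2, 9, -19/2]] · [[-31, -29], [-1, 44], [11, 53]] = [[2, 5], [5, -2], [-5, -6]].

Y = [[2, 5], [5, -2], [-5, -6]]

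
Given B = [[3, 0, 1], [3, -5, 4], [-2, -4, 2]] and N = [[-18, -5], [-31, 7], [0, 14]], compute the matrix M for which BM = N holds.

B is on the left of M, so left-multiply by B⁻¹: M = B⁻¹N.
B has determinant -4; B⁻¹ = [[-3/2, 1, -5/4], [7/2, -2, 9/4], [11/2, -3, 15/4]].
M = B⁻¹N = [[-3/2, 1, -5/4], [7/2, -2, 9/4], [11/2, -3, 15/4]] · [[-18, -5], [-31, 7], [0, 14]] = [[-4, -3], [-1, 0], [-6, 4]].

M = [[-4, -3], [-1, 0], [-6, 4]]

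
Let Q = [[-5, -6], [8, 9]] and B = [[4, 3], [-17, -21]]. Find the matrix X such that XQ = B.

X = [[4, 3], [5, 1]]

Right-multiplying both sides by Q⁻¹ gives X = BQ⁻¹.
det Q = 3; the adjugate gives Q⁻¹ = [[3, 2], [-8/3, -5/3]].
X = BQ⁻¹ = [[4, 3], [-17, -21]] · [[3, 2], [-8/3, -5/3]] = [[4, 3], [5, 1]].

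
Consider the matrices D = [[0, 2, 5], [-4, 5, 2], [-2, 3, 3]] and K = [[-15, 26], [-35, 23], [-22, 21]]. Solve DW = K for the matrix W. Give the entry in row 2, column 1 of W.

-5

D is on the left of W, so left-multiply by D⁻¹: W = D⁻¹K.
det D = 6; the adjugate gives D⁻¹ = [[3/2, 3/2, -7/2], [4/3, 5/3, -10/3], [-1/3, -2/3, 4/3]].
W = D⁻¹K = [[3/2, 3/2, -7/2], [4/3, 5/3, -10/3], [-1/3, -2/3, 4/3]] · [[-15, 26], [-35, 23], [-22, 21]] = [[2, 0], [-5, 3], [-1, 4]].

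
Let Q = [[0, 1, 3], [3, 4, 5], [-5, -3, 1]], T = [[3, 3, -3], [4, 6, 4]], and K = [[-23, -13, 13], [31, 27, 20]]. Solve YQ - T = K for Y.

Y = [[2, 0, 4], [1, 5, -4]]

YQ = K + T = [[-20, -10, 10], [35, 33, 24]].
Since Q sits to the right of Y, Y = (K + T)Q⁻¹.
Q has determinant 5; Q⁻¹ = [[19/5, -2, -7/5], [-28/5, 3, 9/5], [11/5, -1, -3/5]].
Y = (K + T)Q⁻¹ = [[2, 0, 4], [1, 5, -4]].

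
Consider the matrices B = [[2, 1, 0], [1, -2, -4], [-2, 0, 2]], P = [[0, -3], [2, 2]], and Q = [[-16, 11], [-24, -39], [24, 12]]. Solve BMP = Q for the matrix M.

M = B⁻¹QP⁻¹ (apply B⁻¹ on the left and P⁻¹ on the right).
det B = -2, so B⁻¹ = [[2, 1, 2], [-3, -2, -4], [2, 1, 5/2]].
P has determinant 6; P⁻¹ = [[1/3, 1/2], [-1/3, 0]].
B⁻¹Q = [[-8, 7], [0, -3], [4, 13]].
M = (B⁻¹Q)P⁻¹ = [[-5, -4], [1, 0], [-3, 2]].

M = [[-5, -4], [1, 0], [-3, 2]]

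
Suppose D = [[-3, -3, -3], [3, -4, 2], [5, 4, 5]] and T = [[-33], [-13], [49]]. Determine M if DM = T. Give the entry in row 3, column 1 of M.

Left-multiplying both sides by D⁻¹ gives M = D⁻¹T.
det D = 3, so D⁻¹ = [[-28/3, 1, -6], [-5/3, 0, -1], [32/3, -1, 7]].
M = D⁻¹T = [[-28/3, 1, -6], [-5/3, 0, -1], [32/3, -1, 7]] · [[-33], [-13], [49]] = [[1], [6], [4]].

4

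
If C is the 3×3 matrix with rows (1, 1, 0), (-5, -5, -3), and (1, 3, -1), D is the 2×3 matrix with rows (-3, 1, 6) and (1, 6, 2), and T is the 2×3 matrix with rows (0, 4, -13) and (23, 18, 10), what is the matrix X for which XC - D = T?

XC = T + D = [[-3, 5, -7], [24, 24, 12]].
C is on the right of X, so right-multiply by C⁻¹: X = (T + D)C⁻¹.
det C = 6; the adjugate gives C⁻¹ = [[7/3, 1/6, -1/2], [-4/3, -1/6, 1/2], [-5/3, -1/3, 0]].
X = (T + D)C⁻¹ = [[-2, 1, 4], [4, -4, 0]].

X = [[-2, 1, 4], [4, -4, 0]]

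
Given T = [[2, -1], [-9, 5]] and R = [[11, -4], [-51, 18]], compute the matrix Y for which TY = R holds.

Left-multiplying both sides by T⁻¹ gives Y = T⁻¹R.
det T = 1, so T⁻¹ = [[5, 1], [9, 2]].
Y = T⁻¹R = [[5, 1], [9, 2]] · [[11, -4], [-51, 18]] = [[4, -2], [-3, 0]].

Y = [[4, -2], [-3, 0]]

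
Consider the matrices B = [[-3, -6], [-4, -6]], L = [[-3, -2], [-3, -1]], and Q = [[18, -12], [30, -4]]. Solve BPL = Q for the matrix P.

Isolating P: multiply by B⁻¹ from the left and L⁻¹ from the right, so P = B⁻¹QL⁻¹.
det B = -6; the adjugate gives B⁻¹ = [[1, -1], [-2/3, 1/2]].
det L = -3, so L⁻¹ = [[1/3, -2/3], [-1, 1]].
B⁻¹Q = [[-12, -8], [3, 6]].
P = (B⁻¹Q)L⁻¹ = [[4, 0], [-5, 4]].

P = [[4, 0], [-5, 4]]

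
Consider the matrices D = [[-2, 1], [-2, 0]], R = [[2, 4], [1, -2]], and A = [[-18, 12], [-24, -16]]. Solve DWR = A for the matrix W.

W = [[4, 4], [5, -4]]

W = D⁻¹AR⁻¹ (apply D⁻¹ on the left and R⁻¹ on the right).
det D = 2; the adjugate gives D⁻¹ = [[0, -1/2], [1, -1]].
R has determinant -8; R⁻¹ = [[1/4, 1/2], [1/8, -1/4]].
D⁻¹A = [[12, 8], [6, 28]].
W = (D⁻¹A)R⁻¹ = [[4, 4], [5, -4]].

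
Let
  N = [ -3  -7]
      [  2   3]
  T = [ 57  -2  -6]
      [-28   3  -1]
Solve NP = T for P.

N is on the left of P, so left-multiply by N⁻¹: P = N⁻¹T.
det N = 5, so N⁻¹ = [[3/5, 7/5], [-2/5, -3/5]].
P = N⁻¹T = [[3/5, 7/5], [-2/5, -3/5]] · [[57, -2, -6], [-28, 3, -1]] = [[-5, 3, -5], [-6, -1, 3]].

P = [[-5, 3, -5], [-6, -1, 3]]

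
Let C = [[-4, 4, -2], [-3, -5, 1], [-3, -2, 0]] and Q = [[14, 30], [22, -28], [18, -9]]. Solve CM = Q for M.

C is on the left of M, so left-multiply by C⁻¹: M = C⁻¹Q.
C has determinant -2; C⁻¹ = [[-1, -2, 3], [3/2, 3, -5], [9/2, 10, -16]].
M = C⁻¹Q = [[-1, -2, 3], [3/2, 3, -5], [9/2, 10, -16]] · [[14, 30], [22, -28], [18, -9]] = [[-4, -1], [-3, 6], [-5, -1]].

M = [[-4, -1], [-3, 6], [-5, -1]]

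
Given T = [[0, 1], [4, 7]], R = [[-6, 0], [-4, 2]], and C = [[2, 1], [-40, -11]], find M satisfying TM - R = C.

TM = C + R = [[-4, 1], [-44, -9]].
Left-multiplying both sides by T⁻¹ gives M = T⁻¹(C + R).
det T = -4; the adjugate gives T⁻¹ = [[-7/4, 1/4], [1, 0]].
M = T⁻¹(C + R) = [[-4, -4], [-4, 1]].

M = [[-4, -4], [-4, 1]]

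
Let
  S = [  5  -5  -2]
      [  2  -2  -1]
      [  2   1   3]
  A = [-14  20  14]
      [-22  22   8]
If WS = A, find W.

W = [[-2, -4, 2], [-6, 4, 0]]

Since S sits to the right of W, W = AS⁻¹.
det S = 3, so S⁻¹ = [[-5/3, 13/3, 1/3], [-8/3, 19/3, 1/3], [2, -5, 0]].
W = AS⁻¹ = [[-14, 20, 14], [-22, 22, 8]] · [[-5/3, 13/3, 1/3], [-8/3, 19/3, 1/3], [2, -5, 0]] = [[-2, -4, 2], [-6, 4, 0]].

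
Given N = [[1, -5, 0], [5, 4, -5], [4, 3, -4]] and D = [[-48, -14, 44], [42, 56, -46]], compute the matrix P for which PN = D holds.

Since N sits to the right of P, P = DN⁻¹.
det N = -1; the adjugate gives N⁻¹ = [[1, 20, -25], [0, 4, -5], [1, 23, -29]].
P = DN⁻¹ = [[-48, -14, 44], [42, 56, -46]] · [[1, 20, -25], [0, 4, -5], [1, 23, -29]] = [[-4, -4, -6], [-4, 6, 4]].

P = [[-4, -4, -6], [-4, 6, 4]]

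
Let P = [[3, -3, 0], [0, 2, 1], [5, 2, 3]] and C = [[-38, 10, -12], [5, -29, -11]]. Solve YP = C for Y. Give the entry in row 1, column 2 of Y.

0

Since P sits to the right of Y, Y = CP⁻¹.
P has determinant -3; P⁻¹ = [[-4/3, -3, 1], [-5/3, -3, 1], [10/3, 7, -2]].
Y = CP⁻¹ = [[-38, 10, -12], [5, -29, -11]] · [[-4/3, -3, 1], [-5/3, -3, 1], [10/3, 7, -2]] = [[-6, 0, -4], [5, -5, -2]].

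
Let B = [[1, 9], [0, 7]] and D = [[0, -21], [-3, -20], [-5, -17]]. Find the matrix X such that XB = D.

B is on the right of X, so right-multiply by B⁻¹: X = DB⁻¹.
B has determinant 7; B⁻¹ = [[1, -9/7], [0, 1/7]].
X = DB⁻¹ = [[0, -21], [-3, -20], [-5, -17]] · [[1, -9/7], [0, 1/7]] = [[0, -3], [-3, 1], [-5, 4]].

X = [[0, -3], [-3, 1], [-5, 4]]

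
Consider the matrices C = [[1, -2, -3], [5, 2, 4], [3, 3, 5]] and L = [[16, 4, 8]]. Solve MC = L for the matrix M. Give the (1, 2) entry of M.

Since C sits to the right of M, M = LC⁻¹.
det C = -3, so C⁻¹ = [[2/3, -1/3, 2/3], [13/3, -14/3, 19/3], [-3, 3, -4]].
M = LC⁻¹ = [[16, 4, 8]] · [[2/3, -1/3, 2/3], [13/3, -14/3, 19/3], [-3, 3, -4]] = [[4, 0, 4]].

0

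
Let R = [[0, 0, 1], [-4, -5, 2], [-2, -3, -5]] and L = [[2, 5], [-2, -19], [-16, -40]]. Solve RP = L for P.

P = [[-6, 6], [6, 1], [2, 5]]

R is on the left of P, so left-multiply by R⁻¹: P = R⁻¹L.
R has determinant 2; R⁻¹ = [[31/2, -3/2, 5/2], [-12, 1, -2], [1, 0, 0]].
P = R⁻¹L = [[31/2, -3/2, 5/2], [-12, 1, -2], [1, 0, 0]] · [[2, 5], [-2, -19], [-16, -40]] = [[-6, 6], [6, 1], [2, 5]].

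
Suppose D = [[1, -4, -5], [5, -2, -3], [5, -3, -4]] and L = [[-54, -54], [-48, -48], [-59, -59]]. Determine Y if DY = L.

Y = [[-4, -4], [5, 5], [6, 6]]

Since D multiplies Y on the left, Y = D⁻¹L.
D has determinant 4; D⁻¹ = [[-1/4, -1/4, 1/2], [5/4, 21/4, -11/2], [-5/4, -17/4, 9/2]].
Y = D⁻¹L = [[-1/4, -1/4, 1/2], [5/4, 21/4, -11/2], [-5/4, -17/4, 9/2]] · [[-54, -54], [-48, -48], [-59, -59]] = [[-4, -4], [5, 5], [6, 6]].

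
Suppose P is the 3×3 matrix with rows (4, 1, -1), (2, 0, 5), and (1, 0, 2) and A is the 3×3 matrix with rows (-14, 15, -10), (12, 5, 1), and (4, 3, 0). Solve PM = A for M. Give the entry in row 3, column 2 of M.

Left-multiplying both sides by P⁻¹ gives M = P⁻¹A.
det P = 1, so P⁻¹ = [[0, -2, 5], [1, 9, -22], [0, 1, -2]].
M = P⁻¹A = [[0, -2, 5], [1, 9, -22], [0, 1, -2]] · [[-14, 15, -10], [12, 5, 1], [4, 3, 0]] = [[-4, 5, -2], [6, -6, -1], [4, -1, 1]].

-1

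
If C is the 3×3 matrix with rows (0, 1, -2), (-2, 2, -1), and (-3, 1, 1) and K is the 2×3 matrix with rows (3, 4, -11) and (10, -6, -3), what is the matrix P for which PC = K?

C is on the right of P, so right-multiply by C⁻¹: P = KC⁻¹.
det C = -3, so C⁻¹ = [[-1, 1, -1], [-5/3, 2, -4/3], [-4/3, 1, -2/3]].
P = KC⁻¹ = [[3, 4, -11], [10, -6, -3]] · [[-1, 1, -1], [-5/3, 2, -4/3], [-4/3, 1, -2/3]] = [[5, 0, -1], [4, -5, 0]].

P = [[5, 0, -1], [4, -5, 0]]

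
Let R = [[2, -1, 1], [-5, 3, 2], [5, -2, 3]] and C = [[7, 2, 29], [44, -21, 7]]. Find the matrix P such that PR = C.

P = [[1, 5, 6], [-3, -4, 6]]

Right-multiplying both sides by R⁻¹ gives P = CR⁻¹.
det R = -4, so R⁻¹ = [[-13/4, -1/4, 5/4], [-25/4, -1/4, 9/4], [5/4, 1/4, -1/4]].
P = CR⁻¹ = [[7, 2, 29], [44, -21, 7]] · [[-13/4, -1/4, 5/4], [-25/4, -1/4, 9/4], [5/4, 1/4, -1/4]] = [[1, 5, 6], [-3, -4, 6]].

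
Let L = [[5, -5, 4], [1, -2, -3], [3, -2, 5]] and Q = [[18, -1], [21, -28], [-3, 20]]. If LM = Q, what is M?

M = [[0, 0], [-6, 5], [-3, 6]]

Since L multiplies M on the left, M = L⁻¹Q.
det L = 6; the adjugate gives L⁻¹ = [[-8/3, 17/6, 23/6], [-7/3, 13/6, 19/6], [2/3, -5/6, -5/6]].
M = L⁻¹Q = [[-8/3, 17/6, 23/6], [-7/3, 13/6, 19/6], [2/3, -5/6, -5/6]] · [[18, -1], [21, -28], [-3, 20]] = [[0, 0], [-6, 5], [-3, 6]].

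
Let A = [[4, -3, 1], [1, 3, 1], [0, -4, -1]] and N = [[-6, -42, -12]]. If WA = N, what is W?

W = [[0, -6, 6]]

Since A sits to the right of W, W = NA⁻¹.
A has determinant -3; A⁻¹ = [[-1/3, 7/3, 2], [-1/3, 4/3, 1], [4/3, -16/3, -5]].
W = NA⁻¹ = [[-6, -42, -12]] · [[-1/3, 7/3, 2], [-1/3, 4/3, 1], [4/3, -16/3, -5]] = [[0, -6, 6]].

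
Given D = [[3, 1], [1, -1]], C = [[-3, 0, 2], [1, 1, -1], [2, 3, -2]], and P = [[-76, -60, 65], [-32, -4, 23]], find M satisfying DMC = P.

M = [[5, -4, -4], [-4, 3, -5]]

Left-multiply by D⁻¹ and right-multiply by C⁻¹: M = D⁻¹PC⁻¹.
D has determinant -4; D⁻¹ = [[1/4, 1/4], [1/4, -3/4]].
det C = -1, so C⁻¹ = [[-1, -6, 2], [0, -2, 1], [-1, -9, 3]].
D⁻¹P = [[-27, -16, 22], [5, -12, -1]].
M = (D⁻¹P)C⁻¹ = [[5, -4, -4], [-4, 3, -5]].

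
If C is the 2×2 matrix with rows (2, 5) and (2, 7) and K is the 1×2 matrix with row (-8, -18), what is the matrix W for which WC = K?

Right-multiplying both sides by C⁻¹ gives W = KC⁻¹.
C has determinant 4; C⁻¹ = [[7/4, -5/4], [-1/2, 1/2]].
W = KC⁻¹ = [[-8, -18]] · [[7/4, -5/4], [-1/2, 1/2]] = [[-5, 1]].

W = [[-5, 1]]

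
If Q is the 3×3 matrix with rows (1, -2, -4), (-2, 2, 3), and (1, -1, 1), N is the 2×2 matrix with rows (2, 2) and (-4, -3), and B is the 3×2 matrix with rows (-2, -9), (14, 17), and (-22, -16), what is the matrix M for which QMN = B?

Left-multiply by Q⁻¹ and right-multiply by N⁻¹: M = Q⁻¹BN⁻¹.
det Q = -5; the adjugate gives Q⁻¹ = [[-1, -6/5, -2/5], [-1, -1, -1], [0, 1/5, 2/5]].
N has determinant 2; N⁻¹ = [[-3/2, -1], [2, 1]].
Q⁻¹B = [[-6, -5], [10, 8], [-6, -3]].
M = (Q⁻¹B)N⁻¹ = [[-1, 1], [1, -2], [3, 3]].

M = [[-1, 1], [1, -2], [3, 3]]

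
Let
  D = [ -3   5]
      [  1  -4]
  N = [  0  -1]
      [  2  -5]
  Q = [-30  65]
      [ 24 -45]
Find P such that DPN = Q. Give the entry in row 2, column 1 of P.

5

P = D⁻¹QN⁻¹ (apply D⁻¹ on the left and N⁻¹ on the right).
det D = 7; the adjugate gives D⁻¹ = [[-4/7, -5/7], [-1/7, -3/7]].
N has determinant 2; N⁻¹ = [[-5/2, 1/2], [-1, 0]].
D⁻¹Q = [[0, -5], [-6, 10]].
P = (D⁻¹Q)N⁻¹ = [[5, 0], [5, -3]].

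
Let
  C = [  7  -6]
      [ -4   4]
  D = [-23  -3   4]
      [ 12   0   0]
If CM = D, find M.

Left-multiplying both sides by C⁻¹ gives M = C⁻¹D.
det C = 4, so C⁻¹ = [[1, 3/2], [1, 7/4]].
M = C⁻¹D = [[1, 3/2], [1, 7/4]] · [[-23, -3, 4], [12, 0, 0]] = [[-5, -3, 4], [-2, -3, 4]].

M = [[-5, -3, 4], [-2, -3, 4]]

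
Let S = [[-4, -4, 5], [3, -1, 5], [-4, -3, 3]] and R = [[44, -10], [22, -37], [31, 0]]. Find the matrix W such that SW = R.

W = [[-1, -3], [-5, -2], [4, -6]]

Since S multiplies W on the left, W = S⁻¹R.
S has determinant 3; S⁻¹ = [[4, -1, -5], [-29/3, 8/3, 35/3], [-13/3, 4/3, 16/3]].
W = S⁻¹R = [[4, -1, -5], [-29/3, 8/3, 35/3], [-13/3, 4/3, 16/3]] · [[44, -10], [22, -37], [31, 0]] = [[-1, -3], [-5, -2], [4, -6]].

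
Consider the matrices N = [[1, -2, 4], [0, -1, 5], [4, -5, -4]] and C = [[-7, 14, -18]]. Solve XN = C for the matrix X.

Right-multiplying both sides by N⁻¹ gives X = CN⁻¹.
det N = 5; the adjugate gives N⁻¹ = [[29/5, -28/5, -6/5], [4, -4, -1], [4/5, -3/5, -1/5]].
X = CN⁻¹ = [[-7, 14, -18]] · [[29/5, -28/5, -6/5], [4, -4, -1], [4/5, -3/5, -1/5]] = [[1, -6, -2]].

X = [[1, -6, -2]]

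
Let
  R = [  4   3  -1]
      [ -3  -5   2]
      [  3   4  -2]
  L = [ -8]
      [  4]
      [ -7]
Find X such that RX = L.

X = [[-3], [3], [5]]

Since R multiplies X on the left, X = R⁻¹L.
det R = 5, so R⁻¹ = [[2/5, 2/5, 1/5], [0, -1, -1], [3/5, -7/5, -11/5]].
X = R⁻¹L = [[2/5, 2/5, 1/5], [0, -1, -1], [3/5, -7/5, -11/5]] · [[-8], [4], [-7]] = [[-3], [3], [5]].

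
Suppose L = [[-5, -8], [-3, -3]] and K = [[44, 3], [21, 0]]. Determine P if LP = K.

P = [[-4, 1], [-3, -1]]

L is on the left of P, so left-multiply by L⁻¹: P = L⁻¹K.
det L = -9, so L⁻¹ = [[1/3, -8/9], [-1/3, 5/9]].
P = L⁻¹K = [[1/3, -8/9], [-1/3, 5/9]] · [[44, 3], [21, 0]] = [[-4, 1], [-3, -1]].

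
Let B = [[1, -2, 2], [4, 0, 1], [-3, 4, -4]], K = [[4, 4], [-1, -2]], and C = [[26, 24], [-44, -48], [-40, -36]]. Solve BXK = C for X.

Left-multiply by B⁻¹ and right-multiply by K⁻¹: X = B⁻¹CK⁻¹.
det B = 2, so B⁻¹ = [[-2, 0, -1], [13/2, 1, 7/2], [8, 1, 4]].
det K = -4; the adjugate gives K⁻¹ = [[1/2, 1], [-1/4, -1]].
B⁻¹C = [[-12, -12], [-15, -18], [4, 0]].
X = (B⁻¹C)K⁻¹ = [[-3, 0], [-3, 3], [2, 4]].

X = [[-3, 0], [-3, 3], [2, 4]]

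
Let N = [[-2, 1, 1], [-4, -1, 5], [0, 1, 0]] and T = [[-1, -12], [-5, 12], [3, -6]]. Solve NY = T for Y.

Y = [[3, 6], [3, -6], [2, 6]]

Left-multiplying both sides by N⁻¹ gives Y = N⁻¹T.
N has determinant 6; N⁻¹ = [[-5/6, 1/6, 1], [0, 0, 1], [-2/3, 1/3, 1]].
Y = N⁻¹T = [[-5/6, 1/6, 1], [0, 0, 1], [-2/3, 1/3, 1]] · [[-1, -12], [-5, 12], [3, -6]] = [[3, 6], [3, -6], [2, 6]].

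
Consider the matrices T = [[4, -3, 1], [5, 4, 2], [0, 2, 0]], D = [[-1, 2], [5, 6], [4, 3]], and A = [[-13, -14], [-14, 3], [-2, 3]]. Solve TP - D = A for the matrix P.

P = [[-3, -1], [1, 3], [1, 1]]

TP = A + D = [[-14, -12], [-9, 9], [2, 6]].
Since T multiplies P on the left, P = T⁻¹(A + D).
det T = -6; the adjugate gives T⁻¹ = [[2/3, -1/3, 5/3], [0, 0, 1/2], [-5/3, 4/3, -31/6]].
P = T⁻¹(A + D) = [[-3, -1], [1, 3], [1, 1]].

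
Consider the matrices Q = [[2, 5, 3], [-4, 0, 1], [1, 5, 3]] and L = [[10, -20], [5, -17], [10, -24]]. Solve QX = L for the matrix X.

X = [[0, 4], [-1, -5], [5, -1]]

Q is on the left of X, so left-multiply by Q⁻¹: X = Q⁻¹L.
det Q = -5, so Q⁻¹ = [[1, 0, -1], [-13/5, -3/5, 14/5], [4, 1, -4]].
X = Q⁻¹L = [[1, 0, -1], [-13/5, -3/5, 14/5], [4, 1, -4]] · [[10, -20], [5, -17], [10, -24]] = [[0, 4], [-1, -5], [5, -1]].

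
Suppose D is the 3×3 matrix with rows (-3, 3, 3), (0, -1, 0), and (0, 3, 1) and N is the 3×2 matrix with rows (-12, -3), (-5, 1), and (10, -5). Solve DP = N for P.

P = [[4, -2], [5, -1], [-5, -2]]

D is on the left of P, so left-multiply by D⁻¹: P = D⁻¹N.
D has determinant 3; D⁻¹ = [[-1/3, 2, 1], [0, -1, 0], [0, 3, 1]].
P = D⁻¹N = [[-1/3, 2, 1], [0, -1, 0], [0, 3, 1]] · [[-12, -3], [-5, 1], [10, -5]] = [[4, -2], [5, -1], [-5, -2]].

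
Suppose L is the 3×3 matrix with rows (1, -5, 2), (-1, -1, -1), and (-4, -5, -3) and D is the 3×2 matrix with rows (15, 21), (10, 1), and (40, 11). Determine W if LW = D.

W = [[0, -2], [-5, -3], [-5, 4]]

L is on the left of W, so left-multiply by L⁻¹: W = L⁻¹D.
det L = -5; the adjugate gives L⁻¹ = [[2/5, 5, -7/5], [-1/5, -1, 1/5], [-1/5, -5, 6/5]].
W = L⁻¹D = [[2/5, 5, -7/5], [-1/5, -1, 1/5], [-1/5, -5, 6/5]] · [[15, 21], [10, 1], [40, 11]] = [[0, -2], [-5, -3], [-5, 4]].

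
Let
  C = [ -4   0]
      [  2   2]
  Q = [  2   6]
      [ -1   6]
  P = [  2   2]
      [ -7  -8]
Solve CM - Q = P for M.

CM = P + Q = [[4, 8], [-8, -2]].
C is on the left of M, so left-multiply by C⁻¹: M = C⁻¹(P + Q).
det C = -8; the adjugate gives C⁻¹ = [[-1/4, 0], [1/4, 1/2]].
M = C⁻¹(P + Q) = [[-1, -2], [-3, 1]].

M = [[-1, -2], [-3, 1]]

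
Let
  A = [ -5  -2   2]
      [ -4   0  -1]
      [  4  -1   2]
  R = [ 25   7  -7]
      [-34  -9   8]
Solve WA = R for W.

W = [[-5, 3, 3], [6, -2, -3]]

Right-multiplying both sides by A⁻¹ gives W = RA⁻¹.
det A = 5, so A⁻¹ = [[-1/5, 2/5, 2/5], [4/5, -18/5, -13/5], [4/5, -13/5, -8/5]].
W = RA⁻¹ = [[25, 7, -7], [-34, -9, 8]] · [[-1/5, 2/5, 2/5], [4/5, -18/5, -13/5], [4/5, -13/5, -8/5]] = [[-5, 3, 3], [6, -2, -3]].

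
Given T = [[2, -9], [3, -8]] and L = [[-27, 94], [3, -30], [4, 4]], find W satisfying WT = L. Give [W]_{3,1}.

-4

T is on the right of W, so right-multiply by T⁻¹: W = LT⁻¹.
det T = 11, so T⁻¹ = [[-8/11, 9/11], [-3/11, 2/11]].
W = LT⁻¹ = [[-27, 94], [3, -30], [4, 4]] · [[-8/11, 9/11], [-3/11, 2/11]] = [[-6, -5], [6, -3], [-4, 4]].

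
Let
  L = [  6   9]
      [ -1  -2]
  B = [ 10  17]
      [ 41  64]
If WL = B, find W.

W = [[1, -4], [6, -5]]

Right-multiplying both sides by L⁻¹ gives W = BL⁻¹.
det L = -3; the adjugate gives L⁻¹ = [[2/3, 3], [-1/3, -2]].
W = BL⁻¹ = [[10, 17], [41, 64]] · [[2/3, 3], [-1/3, -2]] = [[1, -4], [6, -5]].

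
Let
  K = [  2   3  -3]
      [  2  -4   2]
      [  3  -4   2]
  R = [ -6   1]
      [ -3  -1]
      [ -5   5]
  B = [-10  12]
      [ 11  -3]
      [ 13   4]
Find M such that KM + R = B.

M = [[4, 1], [1, -1], [5, -4]]

KM = B − R = [[-4, 11], [14, -2], [18, -1]].
Left-multiplying both sides by K⁻¹ gives M = K⁻¹(B − R).
det K = -6, so K⁻¹ = [[0, -1, 1], [-1/3, -13/6, 5/3], [-2/3, -17/6, 7/3]].
M = K⁻¹(B − R) = [[4, 1], [1, -1], [5, -4]].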